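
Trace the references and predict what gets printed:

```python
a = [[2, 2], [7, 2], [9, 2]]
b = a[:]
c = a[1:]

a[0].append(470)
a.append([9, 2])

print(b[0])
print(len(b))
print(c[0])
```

Key concept: slice with nested mutation.
Step by step:
`a = [[2, 2], [7, 2], [9, 2]]` → a = [[2, 2], [7, 2], [9, 2]]
`b = a[:]` → b = [[2, 2], [7, 2], [9, 2]]
`c = a[1:]` → c = [[7, 2], [9, 2]]
`a[0].append(470)` → a = [[2, 2, 470], [7, 2], [9, 2]]; b = [[2, 2, 470], [7, 2], [9, 2]]
`a.append([9, 2])` → a = [[2, 2, 470], [7, 2], [9, 2], [9, 2]]
`print(b[0])` → prints [2, 2, 470]
`print(len(b))` → prints 3
`print(c[0])` → prints [7, 2]

Answer:
[2, 2, 470]
3
[7, 2]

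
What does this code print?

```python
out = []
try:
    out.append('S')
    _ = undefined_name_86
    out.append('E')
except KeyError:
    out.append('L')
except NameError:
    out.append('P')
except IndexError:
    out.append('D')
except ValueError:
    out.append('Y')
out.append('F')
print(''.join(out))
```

Execution trace: 'S' (try body) → 'P' (except NameError) → 'F' (after the try/except). Output: SPF

Answer: SPF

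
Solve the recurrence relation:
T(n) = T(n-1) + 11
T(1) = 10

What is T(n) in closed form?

Unrolling: T(n) = T(1) + 11·(n-1) = 10 + 11(n-1) = 11n - 1.

Answer: T(n) = 11n - 1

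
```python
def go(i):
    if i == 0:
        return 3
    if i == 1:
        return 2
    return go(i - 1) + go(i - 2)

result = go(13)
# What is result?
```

Build up from base cases: go(0)=3, go(1)=2, go(2)=5, go(3)=7, go(4)=12, go(5)=19, go(6)=31, ..., go(13)=898

Answer: 898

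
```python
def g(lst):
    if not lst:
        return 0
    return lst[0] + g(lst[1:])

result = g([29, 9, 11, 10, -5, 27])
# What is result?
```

29 + 9 + 11 + 10 + (-5) + 27 + 0 = 81

Answer: 81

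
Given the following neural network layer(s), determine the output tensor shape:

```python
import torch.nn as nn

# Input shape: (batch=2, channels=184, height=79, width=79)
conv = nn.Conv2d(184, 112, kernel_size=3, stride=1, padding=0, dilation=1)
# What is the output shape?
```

Input: (2, 184, 79, 79) -> Output: (2, 112, 77, 77)

Answer: (2, 112, 77, 77)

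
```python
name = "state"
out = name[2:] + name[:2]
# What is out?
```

Trace:
`name = "state"` → name = 'state'
`out = name[2:] + name[:2]` → out = 'atest'
So out = 'atest'

Answer: 'atest'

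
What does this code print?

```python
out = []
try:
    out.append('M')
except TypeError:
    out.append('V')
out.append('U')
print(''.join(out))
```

Execution trace: 'M' (try body, no exception) → 'U' (after the try/except). Output: MU

Answer: MU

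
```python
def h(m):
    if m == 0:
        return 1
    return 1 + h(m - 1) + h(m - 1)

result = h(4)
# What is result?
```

h(m) = 1 + 2·h(m-1), h(0)=1. Closed form: (1+1)·2^4 - 1 = 31.

Answer: 31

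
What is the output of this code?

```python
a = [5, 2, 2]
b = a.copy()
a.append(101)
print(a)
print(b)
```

Key concept: list.copy() creates independent copy.
Step by step:
`a = [5, 2, 2]` → a = [5, 2, 2]
`b = a.copy()` → b = [5, 2, 2]
`a.append(101)` → a = [5, 2, 2, 101]
`print(a)` → prints [5, 2, 2, 101]
`print(b)` → prints [5, 2, 2]

Answer:
[5, 2, 2, 101]
[5, 2, 2]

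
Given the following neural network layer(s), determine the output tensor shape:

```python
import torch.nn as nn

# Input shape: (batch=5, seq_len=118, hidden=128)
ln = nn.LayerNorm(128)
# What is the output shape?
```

Input: (5, 118, 128) -> Output: (5, 118, 128)

Answer: (5, 118, 128)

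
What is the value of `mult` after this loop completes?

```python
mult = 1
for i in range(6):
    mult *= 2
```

2^6 = 64
`mult` takes the values: 1 → 2 → 4 → 8 → 16 → 32 → 64

Answer: 64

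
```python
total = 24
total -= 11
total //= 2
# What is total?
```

Trace:
`total = 24` → total = 24
`total -= 11` → total = 13
`total //= 2` → total = 6
So total = 6

Answer: 6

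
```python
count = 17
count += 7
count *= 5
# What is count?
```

Trace:
`count = 17` → count = 17
`count += 7` → count = 24
`count *= 5` → count = 120
So count = 120

Answer: 120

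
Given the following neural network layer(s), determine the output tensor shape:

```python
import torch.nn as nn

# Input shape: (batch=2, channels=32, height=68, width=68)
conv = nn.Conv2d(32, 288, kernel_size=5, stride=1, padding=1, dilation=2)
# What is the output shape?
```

Input: (2, 32, 68, 68) -> Output: (2, 288, 62, 62)

Answer: (2, 288, 62, 62)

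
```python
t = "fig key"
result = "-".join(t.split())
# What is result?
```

Trace:
`t = "fig key"` → t = 'fig key'
`result = "-".join(t.split())` → result = 'fig-key'
So result = 'fig-key'

Answer: 'fig-key'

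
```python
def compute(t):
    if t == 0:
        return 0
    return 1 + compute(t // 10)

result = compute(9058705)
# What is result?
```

Count of digits of 9058705: 7

Answer: 7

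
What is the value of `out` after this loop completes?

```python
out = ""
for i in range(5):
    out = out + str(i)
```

Concatenate digits 0 to 4
`out` takes the values: "" → "0" → "01" → "012" → "0123" → "01234"

Answer: "01234"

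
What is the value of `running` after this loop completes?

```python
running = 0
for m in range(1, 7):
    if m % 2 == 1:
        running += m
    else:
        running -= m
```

Add odd, subtract even
`running` takes the values: 0 → 1 → -1 → 2 → -2 → 3 → -3

Answer: -3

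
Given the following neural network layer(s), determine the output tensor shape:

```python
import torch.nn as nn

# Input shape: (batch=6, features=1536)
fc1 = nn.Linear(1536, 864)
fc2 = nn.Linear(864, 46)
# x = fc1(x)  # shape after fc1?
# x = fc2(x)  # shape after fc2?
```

Input: (6, 1536) -> after fc1: (6, 864) -> Output: (6, 46)

Answer: (6, 46)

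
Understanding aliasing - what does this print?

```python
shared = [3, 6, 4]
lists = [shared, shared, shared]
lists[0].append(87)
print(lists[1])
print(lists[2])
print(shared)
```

Key concept: list of same reference.
Step by step:
`shared = [3, 6, 4]` → shared = [3, 6, 4]
`lists = [shared, shared, shared]` → lists = [[3, 6, 4], [3, 6, 4], [3, 6, 4]]
`lists[0].append(87)` → shared = [3, 6, 4, 87]; lists = [[3, 6, 4, 87], [3, 6, 4, 87], [3, 6, 4, 87]]
`print(lists[1])` → prints [3, 6, 4, 87]
`print(lists[2])` → prints [3, 6, 4, 87]
`print(shared)` → prints [3, 6, 4, 87]

Answer:
[3, 6, 4, 87]
[3, 6, 4, 87]
[3, 6, 4, 87]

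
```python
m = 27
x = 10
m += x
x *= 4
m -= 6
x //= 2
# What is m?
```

Trace:
`m = 27` → m = 27
`x = 10` → x = 10
`m += x` → m = 37
`x *= 4` → x = 40
`m -= 6` → m = 31
`x //= 2` → x = 20
So m = 31

Answer: 31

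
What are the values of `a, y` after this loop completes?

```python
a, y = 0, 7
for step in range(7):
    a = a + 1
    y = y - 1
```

a goes 0→7, y goes 7→0
`a, y` takes the values: (0, 7) → (1, 7) → (1, 6) → (2, 6) → (2, 5) → (3, 5) → (3, 4) → (4, 4) → (4, 3) → (5, 3) → (5, 2) → (6, 2) → (6, 1) → (7, 1) → (7, 0)

Answer: 7, 0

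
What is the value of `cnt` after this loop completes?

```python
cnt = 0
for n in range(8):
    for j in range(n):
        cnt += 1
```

Triangle number: 0+1+2+...+7
`cnt` takes the values: 0 → 1 → 2 → 3 → 4 → 5 → 6 → 7 → 8 → 9 → 10 → 11 → 12 → 13 → 14 → 15 → 16 → 17 → 18 → 19 → 20 → 21 → 22 → 23 → 24 → 25 → 26 → 27 → 28

Answer: 28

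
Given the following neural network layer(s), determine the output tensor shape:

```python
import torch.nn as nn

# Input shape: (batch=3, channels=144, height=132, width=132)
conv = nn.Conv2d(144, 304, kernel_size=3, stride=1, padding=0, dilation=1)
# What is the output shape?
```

Input: (3, 144, 132, 132) -> Output: (3, 304, 130, 130)

Answer: (3, 304, 130, 130)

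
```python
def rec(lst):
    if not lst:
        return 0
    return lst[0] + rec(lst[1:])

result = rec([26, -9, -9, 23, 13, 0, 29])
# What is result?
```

26 + (-9) + (-9) + 23 + 13 + 0 + 29 + 0 = 73

Answer: 73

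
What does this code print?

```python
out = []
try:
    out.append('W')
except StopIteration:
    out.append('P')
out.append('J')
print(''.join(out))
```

Execution trace: 'W' (try body, no exception) → 'J' (after the try/except). Output: WJ

Answer: WJ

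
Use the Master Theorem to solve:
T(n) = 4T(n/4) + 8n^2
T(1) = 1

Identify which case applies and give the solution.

a=4, b=4, f(n)=8n^2. log_4(4) = 1. Since c=2 > 1 and the regularity condition holds (4(n/4)^2 = (4/4^2)n^2 with 4/4^2 < 1), Case 3 applies: T(n) = Θ(f(n)) = O(n^2).

Answer: O(n^2) - Case 3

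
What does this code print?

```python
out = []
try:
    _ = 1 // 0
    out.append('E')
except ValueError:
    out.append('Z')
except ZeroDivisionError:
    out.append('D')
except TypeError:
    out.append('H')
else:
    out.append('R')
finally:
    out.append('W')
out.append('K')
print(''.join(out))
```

Execution trace: 'D' (except ZeroDivisionError) → 'W' (finally) → 'K' (after the try/except). Output: DWK

Answer: DWK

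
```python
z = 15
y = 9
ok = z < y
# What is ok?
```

Trace:
`z = 15` → z = 15
`y = 9` → y = 9
`ok = z < y` → ok = False
So ok = False

Answer: False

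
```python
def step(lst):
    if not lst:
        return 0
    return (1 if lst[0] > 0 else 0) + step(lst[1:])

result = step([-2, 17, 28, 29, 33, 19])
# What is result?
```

Count of positive elements in [-2, 17, 28, 29, 33, 19] = 5

Answer: 5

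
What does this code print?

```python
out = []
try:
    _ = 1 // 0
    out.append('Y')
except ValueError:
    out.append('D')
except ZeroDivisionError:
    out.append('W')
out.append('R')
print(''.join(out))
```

Execution trace: 'W' (except ZeroDivisionError) → 'R' (after the try/except). Output: WR

Answer: WR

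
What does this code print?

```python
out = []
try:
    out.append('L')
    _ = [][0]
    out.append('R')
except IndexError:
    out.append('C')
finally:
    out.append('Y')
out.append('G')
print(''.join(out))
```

Execution trace: 'L' (try body) → 'C' (except IndexError) → 'Y' (finally) → 'G' (after the try/except). Output: LCYG

Answer: LCYG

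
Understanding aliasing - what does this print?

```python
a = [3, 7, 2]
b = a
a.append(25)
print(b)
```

Key concept: basic list aliasing.
Step by step:
`a = [3, 7, 2]` → a = [3, 7, 2]
`b = a` → b = [3, 7, 2] (same object as a)
`a.append(25)` → a = [3, 7, 2, 25] (same object as b); b = [3, 7, 2, 25] (same object as a)
`print(b)` → prints [3, 7, 2, 25]

Answer: [3, 7, 2, 25]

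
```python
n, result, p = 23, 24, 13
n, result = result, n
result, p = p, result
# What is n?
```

Trace:
`n, result, p = 23, 24, 13` → n = 23; result = 24; p = 13
`n, result = result, n` → n = 24; result = 23
`result, p = p, result` → result = 13; p = 23
So n = 24

Answer: 24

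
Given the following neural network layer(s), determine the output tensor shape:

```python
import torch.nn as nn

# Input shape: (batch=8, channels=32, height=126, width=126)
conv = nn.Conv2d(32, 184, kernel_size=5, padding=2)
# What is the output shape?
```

Input: (8, 32, 126, 126) -> Output: (8, 184, 126, 126)

Answer: (8, 184, 126, 126)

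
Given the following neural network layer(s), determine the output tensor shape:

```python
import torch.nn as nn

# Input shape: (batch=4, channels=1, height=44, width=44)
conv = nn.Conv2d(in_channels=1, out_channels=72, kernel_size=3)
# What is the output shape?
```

Input: (4, 1, 44, 44) -> Output: (4, 72, 42, 42)

Answer: (4, 72, 42, 42)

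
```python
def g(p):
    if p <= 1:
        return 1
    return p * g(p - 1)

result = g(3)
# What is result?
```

g(3) = 3 * 2 * 1 = 6

Answer: 6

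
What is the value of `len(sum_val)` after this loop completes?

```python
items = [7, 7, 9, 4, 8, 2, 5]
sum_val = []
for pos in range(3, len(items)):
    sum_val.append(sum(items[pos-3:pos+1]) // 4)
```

Number of 4-element averages
`sum_val` takes the values: [] → [6] → [6, 7] → [6, 7, 5] → [6, 7, 5, 4]
So `len(sum_val)` = 4

Answer: 4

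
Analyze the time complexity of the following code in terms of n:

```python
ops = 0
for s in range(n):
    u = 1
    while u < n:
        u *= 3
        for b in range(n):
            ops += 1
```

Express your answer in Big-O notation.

Each loop level contributes: n × log n × n. Multiplying the contributions gives O(n^2 log n).

Answer: O(n^2 log n)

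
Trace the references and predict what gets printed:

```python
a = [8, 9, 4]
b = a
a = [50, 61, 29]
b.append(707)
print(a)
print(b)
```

Key concept: rebinding vs mutation: a is rebound to a new list, b still points at the original.
Step by step:
`a = [8, 9, 4]` → a = [8, 9, 4]
`b = a` → b = [8, 9, 4] (same object as a)
`a = [50, 61, 29]` → a = [50, 61, 29]
`b.append(707)` → b = [8, 9, 4, 707]
`print(a)` → prints [50, 61, 29]
`print(b)` → prints [8, 9, 4, 707]

Answer:
[50, 61, 29]
[8, 9, 4, 707]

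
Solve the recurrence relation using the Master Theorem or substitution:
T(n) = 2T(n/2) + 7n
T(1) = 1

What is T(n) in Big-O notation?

By Master Theorem: a=2, b=2, f(n)=7n. Since log_2(2) = 1 and f(n) = Θ(n^1), Case 2 applies. T(n) = O(n log n).

Answer: O(n log n)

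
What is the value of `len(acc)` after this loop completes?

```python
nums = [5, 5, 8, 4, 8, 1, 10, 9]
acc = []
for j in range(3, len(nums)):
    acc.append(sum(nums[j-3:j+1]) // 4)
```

Number of 4-element averages
`acc` takes the values: [] → [5] → [5, 6] → [5, 6, 5] → [5, 6, 5, 5] → [5, 6, 5, 5, 7]
So `len(acc)` = 5

Answer: 5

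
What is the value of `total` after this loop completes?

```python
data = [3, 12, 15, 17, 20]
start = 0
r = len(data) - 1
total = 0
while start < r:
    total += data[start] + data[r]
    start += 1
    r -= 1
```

Sum of pairs from ends
`total` takes the values: 0 → 23 → 52

Answer: 52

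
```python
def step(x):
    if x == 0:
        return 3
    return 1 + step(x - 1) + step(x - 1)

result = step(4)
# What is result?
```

step(x) = 1 + 2·step(x-1), step(0)=3. Closed form: (3+1)·2^4 - 1 = 63.

Answer: 63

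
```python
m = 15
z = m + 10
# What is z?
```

Trace:
`m = 15` → m = 15
`z = m + 10` → z = 25
So z = 25

Answer: 25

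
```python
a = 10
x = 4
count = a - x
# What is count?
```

Trace:
`a = 10` → a = 10
`x = 4` → x = 4
`count = a - x` → count = 6
So count = 6

Answer: 6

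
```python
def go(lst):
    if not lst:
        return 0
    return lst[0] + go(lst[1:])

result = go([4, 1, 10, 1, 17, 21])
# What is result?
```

4 + 1 + 10 + 1 + 17 + 21 + 0 = 54

Answer: 54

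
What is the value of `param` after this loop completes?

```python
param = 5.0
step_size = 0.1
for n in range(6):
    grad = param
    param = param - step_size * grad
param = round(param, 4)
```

Gradient descent: w = 5.0 * (1 - 0.1)^6
`param` takes the values: 5.0 → 4.5 → 4.05 → 3.645 → 3.2805 → 2.95245 → 2.657205 → 2.6572

Answer: 2.6572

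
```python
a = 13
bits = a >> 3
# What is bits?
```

Trace:
`a = 13` → a = 13
`bits = a >> 3` → bits = 1
So bits = 1

Answer: 1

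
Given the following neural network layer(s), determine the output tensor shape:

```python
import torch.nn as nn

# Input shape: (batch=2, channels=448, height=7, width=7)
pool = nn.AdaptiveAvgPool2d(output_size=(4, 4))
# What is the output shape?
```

Input: (2, 448, 7, 7) -> Output: (2, 448, 4, 4)

Answer: (2, 448, 4, 4)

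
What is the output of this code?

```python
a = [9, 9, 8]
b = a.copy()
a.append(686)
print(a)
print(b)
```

Key concept: list.copy() creates independent copy.
Step by step:
`a = [9, 9, 8]` → a = [9, 9, 8]
`b = a.copy()` → b = [9, 9, 8]
`a.append(686)` → a = [9, 9, 8, 686]
`print(a)` → prints [9, 9, 8, 686]
`print(b)` → prints [9, 9, 8]

Answer:
[9, 9, 8, 686]
[9, 9, 8]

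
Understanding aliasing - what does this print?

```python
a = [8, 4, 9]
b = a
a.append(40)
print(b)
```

Key concept: basic list aliasing.
Step by step:
`a = [8, 4, 9]` → a = [8, 4, 9]
`b = a` → b = [8, 4, 9] (same object as a)
`a.append(40)` → a = [8, 4, 9, 40] (same object as b); b = [8, 4, 9, 40] (same object as a)
`print(b)` → prints [8, 4, 9, 40]

Answer: [8, 4, 9, 40]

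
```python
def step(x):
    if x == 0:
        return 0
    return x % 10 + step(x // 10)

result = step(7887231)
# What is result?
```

Sum of digits of 7887231: 1 + 3 + 2 + 7 + 8 + 8 + 7 = 36

Answer: 36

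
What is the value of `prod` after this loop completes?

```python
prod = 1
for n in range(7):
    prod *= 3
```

3^7 = 2187
`prod` takes the values: 1 → 3 → 9 → 27 → 81 → 243 → 729 → 2187

Answer: 2187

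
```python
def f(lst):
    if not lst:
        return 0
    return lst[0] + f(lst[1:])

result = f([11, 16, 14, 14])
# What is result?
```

11 + 16 + 14 + 14 + 0 = 55

Answer: 55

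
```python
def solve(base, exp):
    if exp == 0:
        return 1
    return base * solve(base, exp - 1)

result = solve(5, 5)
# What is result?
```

solve(5, 5) = 5 * 5 * 5 * 5 * 5 = 3125

Answer: 3125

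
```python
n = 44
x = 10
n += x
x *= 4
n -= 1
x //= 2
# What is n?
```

Trace:
`n = 44` → n = 44
`x = 10` → x = 10
`n += x` → n = 54
`x *= 4` → x = 40
`n -= 1` → n = 53
`x //= 2` → x = 20
So n = 53

Answer: 53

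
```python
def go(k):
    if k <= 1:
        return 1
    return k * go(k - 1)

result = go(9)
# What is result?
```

go(9) = 9 * 8 * 7 * 6 * 5 * 4 * 3 * 2 * 1 = 362880

Answer: 362880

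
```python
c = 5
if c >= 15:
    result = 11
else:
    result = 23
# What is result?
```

Trace:
`c = 5` → c = 5
`if c >= 15: ...` → c >= 15 is False, take else branch → result = 23
So result = 23

Answer: 23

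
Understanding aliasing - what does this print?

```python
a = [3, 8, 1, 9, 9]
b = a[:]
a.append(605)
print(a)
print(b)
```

Key concept: slice [:] creates copy.
Step by step:
`a = [3, 8, 1, 9, 9]` → a = [3, 8, 1, 9, 9]
`b = a[:]` → b = [3, 8, 1, 9, 9]
`a.append(605)` → a = [3, 8, 1, 9, 9, 605]
`print(a)` → prints [3, 8, 1, 9, 9, 605]
`print(b)` → prints [3, 8, 1, 9, 9]

Answer:
[3, 8, 1, 9, 9, 605]
[3, 8, 1, 9, 9]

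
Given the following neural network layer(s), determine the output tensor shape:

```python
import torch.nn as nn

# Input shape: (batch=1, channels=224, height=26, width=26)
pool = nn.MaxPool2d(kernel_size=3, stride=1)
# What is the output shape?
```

Input: (1, 224, 26, 26) -> Output: (1, 224, 24, 24)

Answer: (1, 224, 24, 24)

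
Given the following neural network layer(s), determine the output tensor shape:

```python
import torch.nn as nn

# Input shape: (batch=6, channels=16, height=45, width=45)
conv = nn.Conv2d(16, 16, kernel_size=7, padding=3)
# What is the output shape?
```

Input: (6, 16, 45, 45) -> Output: (6, 16, 45, 45)

Answer: (6, 16, 45, 45)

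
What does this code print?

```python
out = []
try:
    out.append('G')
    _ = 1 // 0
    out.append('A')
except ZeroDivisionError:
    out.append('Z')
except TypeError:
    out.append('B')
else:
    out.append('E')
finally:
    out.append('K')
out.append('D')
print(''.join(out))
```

Execution trace: 'G' (try body) → 'Z' (except ZeroDivisionError) → 'K' (finally) → 'D' (after the try/except). Output: GZKD

Answer: GZKD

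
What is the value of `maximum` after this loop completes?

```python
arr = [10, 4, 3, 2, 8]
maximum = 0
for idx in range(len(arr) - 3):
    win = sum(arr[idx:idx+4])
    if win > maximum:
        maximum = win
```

Max sum of 4-element window in [10, 4, 3, 2, 8]
`maximum` takes the values: 0 → 19

Answer: 19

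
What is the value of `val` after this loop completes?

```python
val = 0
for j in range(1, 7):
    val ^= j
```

XOR of 1 to 6
`val` takes the values: 0 → 1 → 3 → 0 → 4 → 1 → 7

Answer: 7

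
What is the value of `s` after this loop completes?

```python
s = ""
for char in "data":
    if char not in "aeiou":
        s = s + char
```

Remove vowels from 'data'
`s` takes the values: "" → "d" → "dt"

Answer: "dt"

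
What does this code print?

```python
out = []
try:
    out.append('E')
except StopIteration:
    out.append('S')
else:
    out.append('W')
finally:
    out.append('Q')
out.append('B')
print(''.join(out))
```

Execution trace: 'E' (try body, no exception) → 'W' (else) → 'Q' (finally) → 'B' (after the try/except). Output: EWQB

Answer: EWQB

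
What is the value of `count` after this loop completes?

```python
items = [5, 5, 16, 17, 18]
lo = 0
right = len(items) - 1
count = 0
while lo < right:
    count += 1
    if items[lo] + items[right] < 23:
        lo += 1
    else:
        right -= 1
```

Steps to find pair summing to 23
`count` takes the values: 0 → 1 → 2 → 3 → 4

Answer: 4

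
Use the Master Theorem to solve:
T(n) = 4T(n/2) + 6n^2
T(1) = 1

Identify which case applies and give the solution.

a=4, b=2, f(n)=6n^2. log_2(4) = 2. Since c=2 = 2, Case 2 applies: T(n) = Θ(n^log_b(a) · log n) = O(n^2 log n).

Answer: O(n^2 log n) - Case 2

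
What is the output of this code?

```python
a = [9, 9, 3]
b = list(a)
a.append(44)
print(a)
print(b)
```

Key concept: list() constructor creates copy.
Step by step:
`a = [9, 9, 3]` → a = [9, 9, 3]
`b = list(a)` → b = [9, 9, 3]
`a.append(44)` → a = [9, 9, 3, 44]
`print(a)` → prints [9, 9, 3, 44]
`print(b)` → prints [9, 9, 3]

Answer:
[9, 9, 3, 44]
[9, 9, 3]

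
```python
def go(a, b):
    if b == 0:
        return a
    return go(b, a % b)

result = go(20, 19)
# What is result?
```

go(20, 19) -> go(19, 1) -> go(1, 0) -> 1

Answer: 1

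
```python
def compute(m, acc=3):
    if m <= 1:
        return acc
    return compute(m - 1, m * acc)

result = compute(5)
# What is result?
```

Accumulator trace (n, acc): (5, 3) -> (4, 15) -> (3, 60) -> (2, 180) -> (1, 360) -> return 360

Answer: 360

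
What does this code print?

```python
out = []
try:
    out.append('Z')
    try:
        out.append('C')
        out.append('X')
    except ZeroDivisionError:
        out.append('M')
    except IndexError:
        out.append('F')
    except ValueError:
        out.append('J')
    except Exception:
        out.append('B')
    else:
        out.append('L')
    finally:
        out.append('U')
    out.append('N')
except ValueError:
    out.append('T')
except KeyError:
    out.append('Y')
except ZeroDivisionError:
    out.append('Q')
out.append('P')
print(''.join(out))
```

Execution trace: 'Z' (try body) → 'C' (inner try body) → 'X' (inner try body, no exception) → 'L' (inner else) → 'U' (inner finally) → 'N' (try body, no exception) → 'P' (after the try/except). Output: ZCXLUNP

Answer: ZCXLUNP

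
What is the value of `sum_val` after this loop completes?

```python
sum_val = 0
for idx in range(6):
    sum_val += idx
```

Sum of 0 to 5 = 15
`sum_val` takes the values: 0 → 1 → 3 → 6 → 10 → 15

Answer: 15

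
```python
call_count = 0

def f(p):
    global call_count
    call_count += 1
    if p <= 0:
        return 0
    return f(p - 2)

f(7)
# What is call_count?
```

Linear recursion stepping by 2: 5 calls from p=7 down to ≤0.

Answer: 5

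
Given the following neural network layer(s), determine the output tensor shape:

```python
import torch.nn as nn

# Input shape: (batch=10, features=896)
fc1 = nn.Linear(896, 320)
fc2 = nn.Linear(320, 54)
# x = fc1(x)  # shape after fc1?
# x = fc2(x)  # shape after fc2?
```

Input: (10, 896) -> after fc1: (10, 320) -> Output: (10, 54)

Answer: (10, 54)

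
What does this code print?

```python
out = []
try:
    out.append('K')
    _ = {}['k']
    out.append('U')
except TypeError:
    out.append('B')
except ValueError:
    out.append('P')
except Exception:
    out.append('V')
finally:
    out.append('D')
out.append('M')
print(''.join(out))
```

Execution trace: 'K' (try body) → 'V' (except Exception) → 'D' (finally) → 'M' (after the try/except). Output: KVDM

Answer: KVDM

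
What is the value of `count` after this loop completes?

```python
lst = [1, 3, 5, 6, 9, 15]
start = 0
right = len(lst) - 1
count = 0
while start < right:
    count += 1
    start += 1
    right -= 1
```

Iterations until pointers meet (list length 6)
`count` takes the values: 0 → 1 → 2 → 3

Answer: 3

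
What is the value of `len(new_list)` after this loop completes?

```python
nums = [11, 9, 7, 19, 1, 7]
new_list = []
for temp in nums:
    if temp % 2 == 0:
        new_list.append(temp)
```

Count even numbers in [11, 9, 7, 19, 1, 7]
`new_list` takes the values: []
So `len(new_list)` = 0

Answer: 0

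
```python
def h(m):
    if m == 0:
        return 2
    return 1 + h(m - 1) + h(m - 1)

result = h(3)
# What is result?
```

h(m) = 1 + 2·h(m-1), h(0)=2. Closed form: (2+1)·2^3 - 1 = 23.

Answer: 23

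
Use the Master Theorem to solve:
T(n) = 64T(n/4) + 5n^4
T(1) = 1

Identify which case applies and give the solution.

a=64, b=4, f(n)=5n^4. log_4(64) = 3. Since c=4 > 3 and the regularity condition holds (64(n/4)^4 = (64/4^4)n^4 with 64/4^4 < 1), Case 3 applies: T(n) = Θ(f(n)) = O(n^4).

Answer: O(n^4) - Case 3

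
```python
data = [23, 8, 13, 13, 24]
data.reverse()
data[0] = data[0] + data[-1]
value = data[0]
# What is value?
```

Trace:
`data = [23, 8, 13, 13, 24]` → data = [23, 8, 13, 13, 24]
`data.reverse()` → data = [24, 13, 13, 8, 23]
`data[0] = data[0] + data[-1]` → data = [47, 13, 13, 8, 23]
`value = data[0]` → value = 47
So value = 47

Answer: 47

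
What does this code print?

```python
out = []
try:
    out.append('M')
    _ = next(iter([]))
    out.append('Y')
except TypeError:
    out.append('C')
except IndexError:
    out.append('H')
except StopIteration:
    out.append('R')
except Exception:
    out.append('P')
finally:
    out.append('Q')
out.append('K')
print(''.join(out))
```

Execution trace: 'M' (try body) → 'R' (except StopIteration) → 'Q' (finally) → 'K' (after the try/except). Output: MRQK

Answer: MRQK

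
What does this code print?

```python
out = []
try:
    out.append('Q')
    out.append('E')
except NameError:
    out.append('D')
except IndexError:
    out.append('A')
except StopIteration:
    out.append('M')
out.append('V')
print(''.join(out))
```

Execution trace: 'Q' (try body) → 'E' (try body, no exception) → 'V' (after the try/except). Output: QEV

Answer: QEV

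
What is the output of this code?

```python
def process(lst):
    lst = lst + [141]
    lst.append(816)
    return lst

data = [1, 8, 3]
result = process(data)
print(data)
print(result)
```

Key concept: rebinding parameter vs mutation.
Step by step:
`data = [1, 8, 3]` → data = [1, 8, 3]
`result = process(data)` → result = [1, 8, 3, 141, 816]
`print(data)` → prints [1, 8, 3]
`print(result)` → prints [1, 8, 3, 141, 816]

Answer:
[1, 8, 3]
[1, 8, 3, 141, 816]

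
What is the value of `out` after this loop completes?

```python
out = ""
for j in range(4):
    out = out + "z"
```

Repeat 'z' 4 times
`out` takes the values: "" → "z" → "zz" → "zzz" → "zzzz"

Answer: "zzzz"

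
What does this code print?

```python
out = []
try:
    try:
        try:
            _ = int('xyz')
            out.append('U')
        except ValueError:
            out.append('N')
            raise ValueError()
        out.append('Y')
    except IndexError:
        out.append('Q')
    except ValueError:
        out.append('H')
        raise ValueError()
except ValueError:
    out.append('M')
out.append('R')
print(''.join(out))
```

Execution trace: 'N' (inner except ValueError) → 'H' (except ValueError) → 'M' (outer except ValueError) → 'R' (after the try/except). Output: NHMR

Answer: NHMR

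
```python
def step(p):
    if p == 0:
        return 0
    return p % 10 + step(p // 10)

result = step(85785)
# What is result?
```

Sum of digits of 85785: 5 + 8 + 7 + 5 + 8 = 33

Answer: 33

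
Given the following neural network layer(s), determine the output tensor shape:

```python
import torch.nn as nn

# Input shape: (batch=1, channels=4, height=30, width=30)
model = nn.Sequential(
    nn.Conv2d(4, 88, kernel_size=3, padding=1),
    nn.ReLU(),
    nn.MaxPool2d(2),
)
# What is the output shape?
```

Input: (1, 4, 30, 30) -> after Conv2d: (1, 88, 30, 30) -> after ReLU: (1, 88, 30, 30) -> Output: (1, 88, 15, 15)

Answer: (1, 88, 15, 15)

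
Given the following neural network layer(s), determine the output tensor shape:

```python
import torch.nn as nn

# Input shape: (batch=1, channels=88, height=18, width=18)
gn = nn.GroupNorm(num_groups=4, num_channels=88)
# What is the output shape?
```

Input: (1, 88, 18, 18) -> Output: (1, 88, 18, 18)

Answer: (1, 88, 18, 18)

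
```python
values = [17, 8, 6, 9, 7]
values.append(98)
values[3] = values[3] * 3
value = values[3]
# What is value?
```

Trace:
`values = [17, 8, 6, 9, 7]` → values = [17, 8, 6, 9, 7]
`values.append(98)` → values = [17, 8, 6, 9, 7, 98]
`values[3] = values[3] * 3` → values = [17, 8, 6, 27, 7, 98]
`value = values[3]` → value = 27
So value = 27

Answer: 27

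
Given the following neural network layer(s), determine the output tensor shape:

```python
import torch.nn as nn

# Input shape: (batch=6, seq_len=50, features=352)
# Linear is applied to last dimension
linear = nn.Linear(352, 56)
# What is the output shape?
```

Input: (6, 50, 352) -> Output: (6, 50, 56)

Answer: (6, 50, 56)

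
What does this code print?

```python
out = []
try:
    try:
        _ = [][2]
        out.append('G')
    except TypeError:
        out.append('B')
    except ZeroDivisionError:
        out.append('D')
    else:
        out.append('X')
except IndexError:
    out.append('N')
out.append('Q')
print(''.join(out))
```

Execution trace: 'N' (outer except IndexError) → 'Q' (after the try/except). Output: NQ

Answer: NQ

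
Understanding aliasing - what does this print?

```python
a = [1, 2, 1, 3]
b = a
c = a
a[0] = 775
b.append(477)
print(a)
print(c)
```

Key concept: multiple aliases.
Step by step:
`a = [1, 2, 1, 3]` → a = [1, 2, 1, 3]
`b = a` → b = [1, 2, 1, 3] (same object as a)
`c = a` → c = [1, 2, 1, 3] (same object as a, b)
`a[0] = 775` → a = [775, 2, 1, 3] (same object as b, c); b = [775, 2, 1, 3] (same object as a, c); c = [775, 2, 1, 3] (same object as a, b)
`b.append(477)` → a = [775, 2, 1, 3, 477] (same object as b, c); b = [775, 2, 1, 3, 477] (same object as a, c); c = [775, 2, 1, 3, 477] (same object as a, b)
`print(a)` → prints [775, 2, 1, 3, 477]
`print(c)` → prints [775, 2, 1, 3, 477]

Answer:
[775, 2, 1, 3, 477]
[775, 2, 1, 3, 477]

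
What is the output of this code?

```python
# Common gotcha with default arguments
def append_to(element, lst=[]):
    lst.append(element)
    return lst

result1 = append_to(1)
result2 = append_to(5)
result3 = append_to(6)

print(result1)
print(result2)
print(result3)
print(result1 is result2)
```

Key concept: mutable default argument gotcha.
Step by step:
`result1 = append_to(1)` → result1 = [1]
`result2 = append_to(5)` → result1 = [1, 5] (same object as result2); result2 = [1, 5] (same object as result1)
`result3 = append_to(6)` → result1 = [1, 5, 6] (same object as result2, result3); result2 = [1, 5, 6] (same object as result1, result3); result3 = [1, 5, 6] (same object as result1, result2)
`print(result1)` → prints [1, 5, 6]
`print(result2)` → prints [1, 5, 6]
`print(result3)` → prints [1, 5, 6]
`print(result1 is result2)` → prints True

Answer:
[1, 5, 6]
[1, 5, 6]
[1, 5, 6]
True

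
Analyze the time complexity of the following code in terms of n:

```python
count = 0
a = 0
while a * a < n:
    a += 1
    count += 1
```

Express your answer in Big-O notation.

Each loop level contributes: √n. Multiplying the contributions gives O(√n).

Answer: O(√n)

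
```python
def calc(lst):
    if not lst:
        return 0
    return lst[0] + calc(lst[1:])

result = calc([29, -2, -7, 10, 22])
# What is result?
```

29 + (-2) + (-7) + 10 + 22 + 0 = 52

Answer: 52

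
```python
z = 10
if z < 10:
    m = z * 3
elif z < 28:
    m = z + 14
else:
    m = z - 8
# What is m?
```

Trace:
`z = 10` → z = 10
`if z < 10: ...` → z < 10 is False, z < 28 is True → m = 24
So m = 24

Answer: 24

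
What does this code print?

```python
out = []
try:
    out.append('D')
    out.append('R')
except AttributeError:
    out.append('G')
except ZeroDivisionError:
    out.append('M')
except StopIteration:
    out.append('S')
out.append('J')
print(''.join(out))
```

Execution trace: 'D' (try body) → 'R' (try body, no exception) → 'J' (after the try/except). Output: DRJ

Answer: DRJ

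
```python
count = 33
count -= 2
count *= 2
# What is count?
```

Trace:
`count = 33` → count = 33
`count -= 2` → count = 31
`count *= 2` → count = 62
So count = 62

Answer: 62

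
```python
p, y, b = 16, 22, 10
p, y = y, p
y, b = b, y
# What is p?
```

Trace:
`p, y, b = 16, 22, 10` → p = 16; y = 22; b = 10
`p, y = y, p` → p = 22; y = 16
`y, b = b, y` → y = 10; b = 16
So p = 22

Answer: 22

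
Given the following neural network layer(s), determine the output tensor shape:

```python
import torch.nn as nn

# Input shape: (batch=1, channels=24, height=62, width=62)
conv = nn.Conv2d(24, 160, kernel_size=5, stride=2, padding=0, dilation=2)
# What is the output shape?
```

Input: (1, 24, 62, 62) -> Output: (1, 160, 27, 27)

Answer: (1, 160, 27, 27)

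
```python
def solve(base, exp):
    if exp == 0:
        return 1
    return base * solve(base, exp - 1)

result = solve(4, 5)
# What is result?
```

solve(4, 5) = 4 * 4 * 4 * 4 * 4 = 1024

Answer: 1024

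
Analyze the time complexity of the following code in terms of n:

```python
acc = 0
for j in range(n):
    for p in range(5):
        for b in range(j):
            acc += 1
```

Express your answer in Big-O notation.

Each loop level contributes: n × 1 × n. Multiplying the contributions gives O(n^2).

Answer: O(n^2)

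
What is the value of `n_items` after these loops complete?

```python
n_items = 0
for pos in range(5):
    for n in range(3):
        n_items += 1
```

5 * 3 = 15
`n_items` takes the values: 0 → 1 → 2 → 3 → 4 → 5 → 6 → 7 → 8 → 9 → 10 → 11 → 12 → 13 → 14 → 15

Answer: 15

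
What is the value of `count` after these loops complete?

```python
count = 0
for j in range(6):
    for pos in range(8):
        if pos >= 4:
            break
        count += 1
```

Inner breaks at 4, outer runs 6 times
`count` takes the values: 0 → 1 → 2 → 3 → 4 → 5 → 6 → 7 → 8 → 9 → 10 → 11 → 12 → 13 → 14 → 15 → 16 → 17 → 18 → 19 → 20 → 21 → 22 → 23 → 24

Answer: 24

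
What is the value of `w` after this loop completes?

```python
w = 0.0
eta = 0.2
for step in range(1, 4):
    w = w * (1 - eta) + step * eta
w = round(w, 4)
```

Moving average with lr=0.2
`w` takes the values: 0.0 → 0.2 → 0.56 → 1.048

Answer: 1.048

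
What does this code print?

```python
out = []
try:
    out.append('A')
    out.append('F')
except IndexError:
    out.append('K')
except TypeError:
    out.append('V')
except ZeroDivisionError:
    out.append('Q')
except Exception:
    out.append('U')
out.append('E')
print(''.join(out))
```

Execution trace: 'A' (try body) → 'F' (try body, no exception) → 'E' (after the try/except). Output: AFE

Answer: AFE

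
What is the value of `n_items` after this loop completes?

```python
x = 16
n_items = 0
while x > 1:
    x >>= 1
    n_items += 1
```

Count right shifts until 1
`n_items` takes the values: 0 → 1 → 2 → 3 → 4

Answer: 4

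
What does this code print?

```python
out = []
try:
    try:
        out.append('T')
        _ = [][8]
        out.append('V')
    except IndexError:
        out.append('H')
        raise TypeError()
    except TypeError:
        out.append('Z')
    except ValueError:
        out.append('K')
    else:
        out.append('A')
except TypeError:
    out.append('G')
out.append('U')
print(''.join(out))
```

Execution trace: 'T' (inner try body) → 'H' (inner except IndexError) → 'G' (outer except TypeError) → 'U' (after the try/except). Output: THGU

Answer: THGU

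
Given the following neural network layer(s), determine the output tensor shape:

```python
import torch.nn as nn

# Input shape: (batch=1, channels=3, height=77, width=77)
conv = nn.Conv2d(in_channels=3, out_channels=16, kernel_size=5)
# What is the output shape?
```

Input: (1, 3, 77, 77) -> Output: (1, 16, 73, 73)

Answer: (1, 16, 73, 73)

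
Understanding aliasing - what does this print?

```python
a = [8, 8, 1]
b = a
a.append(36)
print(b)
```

Key concept: basic list aliasing.
Step by step:
`a = [8, 8, 1]` → a = [8, 8, 1]
`b = a` → b = [8, 8, 1] (same object as a)
`a.append(36)` → a = [8, 8, 1, 36] (same object as b); b = [8, 8, 1, 36] (same object as a)
`print(b)` → prints [8, 8, 1, 36]

Answer: [8, 8, 1, 36]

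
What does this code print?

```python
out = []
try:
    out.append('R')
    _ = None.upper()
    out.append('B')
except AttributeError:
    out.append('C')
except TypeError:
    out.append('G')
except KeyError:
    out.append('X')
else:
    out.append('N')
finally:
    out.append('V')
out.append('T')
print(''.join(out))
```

Execution trace: 'R' (try body) → 'C' (except AttributeError) → 'V' (finally) → 'T' (after the try/except). Output: RCVT

Answer: RCVT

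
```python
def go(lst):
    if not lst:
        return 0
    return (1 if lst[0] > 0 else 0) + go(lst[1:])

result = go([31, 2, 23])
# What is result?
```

Count of positive elements in [31, 2, 23] = 3

Answer: 3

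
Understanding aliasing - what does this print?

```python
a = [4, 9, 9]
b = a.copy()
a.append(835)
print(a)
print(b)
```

Key concept: list.copy() creates independent copy.
Step by step:
`a = [4, 9, 9]` → a = [4, 9, 9]
`b = a.copy()` → b = [4, 9, 9]
`a.append(835)` → a = [4, 9, 9, 835]
`print(a)` → prints [4, 9, 9, 835]
`print(b)` → prints [4, 9, 9]

Answer:
[4, 9, 9, 835]
[4, 9, 9]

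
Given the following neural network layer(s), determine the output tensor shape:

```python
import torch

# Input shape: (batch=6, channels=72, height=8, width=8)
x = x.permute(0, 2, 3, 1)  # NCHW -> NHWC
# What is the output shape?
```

Input: (6, 72, 8, 8) -> Output: (6, 8, 8, 72)

Answer: (6, 8, 8, 72)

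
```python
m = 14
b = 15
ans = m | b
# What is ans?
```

Trace:
`m = 14` → m = 14
`b = 15` → b = 15
`ans = m | b` → ans = 15
So ans = 15

Answer: 15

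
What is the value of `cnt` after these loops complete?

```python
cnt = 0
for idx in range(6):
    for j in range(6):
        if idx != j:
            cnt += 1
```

6² - 6 (exclude diagonal)
`cnt` takes the values: 0 → 1 → 2 → 3 → 4 → 5 → 6 → 7 → 8 → 9 → 10 → 11 → 12 → 13 → 14 → 15 → 16 → 17 → 18 → 19 → 20 → 21 → 22 → 23 → 24 → 25 → 26 → 27 → 28 → 29 → 30

Answer: 30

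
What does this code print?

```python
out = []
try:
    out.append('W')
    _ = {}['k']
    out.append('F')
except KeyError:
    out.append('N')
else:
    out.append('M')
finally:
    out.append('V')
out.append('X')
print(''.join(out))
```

Execution trace: 'W' (try body) → 'N' (except KeyError) → 'V' (finally) → 'X' (after the try/except). Output: WNVX

Answer: WNVX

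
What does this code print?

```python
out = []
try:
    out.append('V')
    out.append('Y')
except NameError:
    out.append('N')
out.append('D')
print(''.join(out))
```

Execution trace: 'V' (try body) → 'Y' (try body, no exception) → 'D' (after the try/except). Output: VYD

Answer: VYD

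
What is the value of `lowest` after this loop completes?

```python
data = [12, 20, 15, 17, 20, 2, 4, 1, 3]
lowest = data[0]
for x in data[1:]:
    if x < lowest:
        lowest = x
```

Minimum of [12, 20, 15, 17, 20, 2, 4, 1, 3]
`lowest` takes the values: 12 → 2 → 1

Answer: 1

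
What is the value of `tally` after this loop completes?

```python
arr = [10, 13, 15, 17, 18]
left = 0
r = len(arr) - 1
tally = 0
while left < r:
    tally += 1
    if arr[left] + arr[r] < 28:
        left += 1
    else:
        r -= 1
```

Steps to find pair summing to 28
`tally` takes the values: 0 → 1 → 2 → 3 → 4

Answer: 4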